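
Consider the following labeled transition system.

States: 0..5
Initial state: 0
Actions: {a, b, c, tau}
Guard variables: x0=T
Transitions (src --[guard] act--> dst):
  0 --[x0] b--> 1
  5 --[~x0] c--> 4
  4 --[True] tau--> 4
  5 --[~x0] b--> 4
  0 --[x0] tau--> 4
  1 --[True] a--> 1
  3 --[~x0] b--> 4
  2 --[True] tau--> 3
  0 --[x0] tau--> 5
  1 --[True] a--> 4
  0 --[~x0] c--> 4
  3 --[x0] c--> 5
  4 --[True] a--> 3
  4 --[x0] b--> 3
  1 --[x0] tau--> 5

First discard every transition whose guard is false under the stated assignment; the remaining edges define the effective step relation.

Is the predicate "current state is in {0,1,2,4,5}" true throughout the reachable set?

Inv-set: {0,1,2,4,5}
Reach set: {0,1,3,4,5}
  0: ✓
  1: ✓
  3: outside
  4: ✓
  5: ✓
witness against invariant: tau·a → 3

Answer: INVARIANT VIOLATED at state 3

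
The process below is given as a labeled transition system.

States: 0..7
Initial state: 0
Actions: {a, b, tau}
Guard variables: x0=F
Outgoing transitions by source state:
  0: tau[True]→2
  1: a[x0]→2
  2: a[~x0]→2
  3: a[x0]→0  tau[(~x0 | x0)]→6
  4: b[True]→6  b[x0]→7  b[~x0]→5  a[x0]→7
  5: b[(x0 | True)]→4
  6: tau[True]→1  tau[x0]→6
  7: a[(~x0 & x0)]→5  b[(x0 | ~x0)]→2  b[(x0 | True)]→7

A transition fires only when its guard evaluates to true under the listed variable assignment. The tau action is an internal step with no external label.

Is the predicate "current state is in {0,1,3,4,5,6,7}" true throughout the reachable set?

Safe = {0,1,3,4,5,6,7}
Reach set: {0,2}
  0: ok
  2: ✗ unsafe
reach 2 via tau — violates

Answer: INVARIANT VIOLATED at state 2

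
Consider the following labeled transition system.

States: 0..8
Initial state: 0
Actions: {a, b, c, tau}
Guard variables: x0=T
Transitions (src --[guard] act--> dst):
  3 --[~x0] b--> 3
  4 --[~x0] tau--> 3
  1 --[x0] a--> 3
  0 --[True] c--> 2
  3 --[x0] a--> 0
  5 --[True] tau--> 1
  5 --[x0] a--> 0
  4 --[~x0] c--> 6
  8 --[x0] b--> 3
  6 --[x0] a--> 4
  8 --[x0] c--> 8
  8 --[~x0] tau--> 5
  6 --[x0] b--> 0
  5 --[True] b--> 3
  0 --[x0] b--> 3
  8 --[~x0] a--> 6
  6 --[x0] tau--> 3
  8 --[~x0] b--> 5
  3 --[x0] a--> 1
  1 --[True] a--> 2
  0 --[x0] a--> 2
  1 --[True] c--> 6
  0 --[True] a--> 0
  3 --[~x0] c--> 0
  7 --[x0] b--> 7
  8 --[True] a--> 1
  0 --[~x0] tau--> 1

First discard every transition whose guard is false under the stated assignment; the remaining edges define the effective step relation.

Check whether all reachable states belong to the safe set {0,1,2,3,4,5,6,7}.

Answer: INVARIANT HOLDS

Working:
Allowed set {0,1,2,3,4,5,6,7}
Reachable = {0,1,2,3,4,6}
  0: ✓
  1: ✓
  2: ✓
  3: ✓
  4: ✓
  6: ✓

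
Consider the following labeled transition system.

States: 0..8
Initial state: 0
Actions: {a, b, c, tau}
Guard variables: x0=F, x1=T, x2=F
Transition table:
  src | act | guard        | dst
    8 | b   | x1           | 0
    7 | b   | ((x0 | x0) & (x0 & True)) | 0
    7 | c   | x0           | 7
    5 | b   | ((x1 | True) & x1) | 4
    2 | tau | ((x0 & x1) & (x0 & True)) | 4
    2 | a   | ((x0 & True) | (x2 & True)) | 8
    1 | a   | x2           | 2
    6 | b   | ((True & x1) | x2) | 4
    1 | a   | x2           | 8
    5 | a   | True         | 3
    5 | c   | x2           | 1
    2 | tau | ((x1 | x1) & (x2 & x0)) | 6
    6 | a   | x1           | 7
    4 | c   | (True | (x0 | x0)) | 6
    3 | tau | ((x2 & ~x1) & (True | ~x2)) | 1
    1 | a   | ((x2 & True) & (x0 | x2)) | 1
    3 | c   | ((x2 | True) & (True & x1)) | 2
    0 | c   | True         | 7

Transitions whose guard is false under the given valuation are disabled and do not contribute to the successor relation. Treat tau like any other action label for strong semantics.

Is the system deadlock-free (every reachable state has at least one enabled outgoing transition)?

R = {0,7}
  0: c→7  [deg 1]
  7: ∅  [STUCK]
witness 7: c

Answer: DEADLOCK at state 7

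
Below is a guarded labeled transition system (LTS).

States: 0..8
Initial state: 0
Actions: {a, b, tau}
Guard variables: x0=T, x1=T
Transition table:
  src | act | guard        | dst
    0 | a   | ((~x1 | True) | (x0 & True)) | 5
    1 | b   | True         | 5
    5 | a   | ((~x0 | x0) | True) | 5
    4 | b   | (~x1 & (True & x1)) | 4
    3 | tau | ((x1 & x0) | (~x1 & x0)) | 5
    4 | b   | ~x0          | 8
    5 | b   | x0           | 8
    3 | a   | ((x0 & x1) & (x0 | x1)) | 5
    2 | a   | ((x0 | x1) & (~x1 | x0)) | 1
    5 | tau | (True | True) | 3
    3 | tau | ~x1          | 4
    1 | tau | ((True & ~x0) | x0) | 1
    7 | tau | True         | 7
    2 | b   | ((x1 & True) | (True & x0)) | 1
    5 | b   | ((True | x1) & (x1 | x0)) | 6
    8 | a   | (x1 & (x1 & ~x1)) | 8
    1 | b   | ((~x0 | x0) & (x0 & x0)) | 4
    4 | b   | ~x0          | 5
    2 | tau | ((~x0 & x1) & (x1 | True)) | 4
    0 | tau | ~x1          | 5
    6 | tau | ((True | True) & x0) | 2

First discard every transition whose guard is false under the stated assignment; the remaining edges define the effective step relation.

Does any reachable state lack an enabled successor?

Answer: DEADLOCK at state 4

Analysis:
Reachable = {0,1,2,3,4,5,6,8}
  0: a→5  [deg 1]
  1: b→4  b→5  tau→1  [deg 3]
  2: a→1  b→1  [deg 2]
  3: a→5  tau→5  [deg 2]
  4: ∅  [no exit]
  5: a→5  b→6  b→8  tau→3  [deg 4]
  6: tau→2  [deg 1]
  8: ∅  [no exit]
trace reaching 4: a·b·tau·a·b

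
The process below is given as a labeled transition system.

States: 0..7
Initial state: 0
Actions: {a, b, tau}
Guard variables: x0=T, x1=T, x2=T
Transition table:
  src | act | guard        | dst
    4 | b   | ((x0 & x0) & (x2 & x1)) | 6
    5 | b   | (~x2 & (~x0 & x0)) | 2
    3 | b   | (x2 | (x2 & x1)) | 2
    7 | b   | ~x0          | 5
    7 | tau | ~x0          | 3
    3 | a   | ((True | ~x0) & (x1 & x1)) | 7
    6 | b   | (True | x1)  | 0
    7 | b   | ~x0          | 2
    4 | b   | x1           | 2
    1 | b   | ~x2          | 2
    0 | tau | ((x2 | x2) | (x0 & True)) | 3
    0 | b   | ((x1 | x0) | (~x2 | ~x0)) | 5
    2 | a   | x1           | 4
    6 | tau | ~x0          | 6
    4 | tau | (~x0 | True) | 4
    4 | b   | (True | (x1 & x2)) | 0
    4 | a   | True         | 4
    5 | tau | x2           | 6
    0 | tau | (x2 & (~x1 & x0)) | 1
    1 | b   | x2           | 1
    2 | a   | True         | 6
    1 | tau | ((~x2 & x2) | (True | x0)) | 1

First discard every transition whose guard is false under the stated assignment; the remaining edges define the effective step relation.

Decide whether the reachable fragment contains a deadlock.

Answer: DEADLOCK at state 7

Trace:
R = {0,2,3,4,5,6,7}
  0: b→5  tau→3  [deg 2]
  2: a→4  a→6  [deg 2]
  3: a→7  b→2  [deg 2]
  4: a→4  b→0  b→2  b→6  tau→4  [deg 5]
  5: tau→6  [deg 1]
  6: b→0  [deg 1]
  7: ∅  [deadlock]
trace reaching 7: tau·a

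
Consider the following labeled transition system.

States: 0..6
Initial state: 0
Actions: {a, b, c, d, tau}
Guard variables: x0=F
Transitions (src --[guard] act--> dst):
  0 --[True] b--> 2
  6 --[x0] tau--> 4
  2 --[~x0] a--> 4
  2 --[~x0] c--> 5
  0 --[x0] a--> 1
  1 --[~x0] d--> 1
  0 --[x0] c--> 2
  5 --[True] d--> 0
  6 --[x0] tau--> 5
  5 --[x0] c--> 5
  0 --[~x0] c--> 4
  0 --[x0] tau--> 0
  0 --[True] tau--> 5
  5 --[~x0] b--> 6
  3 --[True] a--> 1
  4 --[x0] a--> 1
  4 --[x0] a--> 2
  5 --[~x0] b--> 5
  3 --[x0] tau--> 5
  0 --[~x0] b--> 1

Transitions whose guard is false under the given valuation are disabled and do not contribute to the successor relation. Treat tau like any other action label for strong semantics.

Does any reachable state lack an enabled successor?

Answer: DEADLOCK at state 4

Working:
Reach set: {0,1,2,4,5,6}
  0: b→1  b→2  c→4  tau→5  [4 out]
  1: d→1  [1 out]
  2: a→4  c→5  [2 out]
  4: ∅  [no exit]
  5: b→5  b→6  d→0  [3 out]
  6: ∅  [no exit]
witness 4: c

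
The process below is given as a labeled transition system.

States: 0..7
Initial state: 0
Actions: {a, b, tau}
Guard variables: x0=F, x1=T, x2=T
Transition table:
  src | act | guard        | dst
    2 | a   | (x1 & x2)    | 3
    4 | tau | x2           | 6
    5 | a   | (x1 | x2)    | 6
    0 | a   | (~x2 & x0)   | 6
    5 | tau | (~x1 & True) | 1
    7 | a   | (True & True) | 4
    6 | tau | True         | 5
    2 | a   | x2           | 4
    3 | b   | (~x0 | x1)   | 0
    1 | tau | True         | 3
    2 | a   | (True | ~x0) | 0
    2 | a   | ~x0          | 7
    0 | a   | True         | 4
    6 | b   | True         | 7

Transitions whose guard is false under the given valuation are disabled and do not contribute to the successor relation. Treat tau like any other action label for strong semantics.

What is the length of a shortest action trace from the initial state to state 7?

BFS to 7:
  depth 0: {0}
  depth 1: {4}
  depth 2: {6}
  depth 3: {5,7}
depth(7)=3, e.g. a·tau·b

Answer: 3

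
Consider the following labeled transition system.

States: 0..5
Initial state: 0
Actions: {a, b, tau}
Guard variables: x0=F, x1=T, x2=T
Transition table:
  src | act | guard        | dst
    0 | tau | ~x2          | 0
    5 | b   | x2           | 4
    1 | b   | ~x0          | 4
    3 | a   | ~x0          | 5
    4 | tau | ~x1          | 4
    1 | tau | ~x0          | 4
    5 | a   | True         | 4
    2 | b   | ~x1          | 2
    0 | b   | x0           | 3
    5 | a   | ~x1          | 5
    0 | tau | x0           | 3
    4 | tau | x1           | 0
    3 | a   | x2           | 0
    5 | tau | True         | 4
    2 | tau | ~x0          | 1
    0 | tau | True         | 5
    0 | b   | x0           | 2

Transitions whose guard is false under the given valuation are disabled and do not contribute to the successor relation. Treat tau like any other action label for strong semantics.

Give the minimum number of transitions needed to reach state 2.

Answer: UNREACHABLE

Analysis:
Breadth-first toward 2:
  Layer 0: {0}
  Layer 1: {5}
  Layer 2: {4}
2 never appears.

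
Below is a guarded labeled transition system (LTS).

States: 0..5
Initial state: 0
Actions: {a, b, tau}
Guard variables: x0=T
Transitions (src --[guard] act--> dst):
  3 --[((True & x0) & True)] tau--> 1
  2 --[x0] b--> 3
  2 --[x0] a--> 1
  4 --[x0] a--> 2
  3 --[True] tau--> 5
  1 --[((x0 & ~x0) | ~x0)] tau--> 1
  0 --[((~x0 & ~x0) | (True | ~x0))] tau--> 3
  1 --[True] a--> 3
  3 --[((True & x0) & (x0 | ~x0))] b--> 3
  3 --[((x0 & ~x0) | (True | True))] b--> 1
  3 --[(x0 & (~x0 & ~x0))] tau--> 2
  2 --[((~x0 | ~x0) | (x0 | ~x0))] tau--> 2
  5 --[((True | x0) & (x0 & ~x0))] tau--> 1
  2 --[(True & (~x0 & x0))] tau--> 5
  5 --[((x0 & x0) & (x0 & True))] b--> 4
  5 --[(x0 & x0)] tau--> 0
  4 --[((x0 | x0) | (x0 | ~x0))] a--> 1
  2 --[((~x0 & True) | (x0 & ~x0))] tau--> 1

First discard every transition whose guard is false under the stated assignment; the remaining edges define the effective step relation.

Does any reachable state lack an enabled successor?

Reachable = {0,1,2,3,4,5}
  0: tau→3  [deg 1]
  1: a→3  [deg 1]
  2: a→1  b→3  tau→2  [deg 3]
  3: b→1  b→3  tau→1  tau→5  [deg 4]
  4: a→1  a→2  [deg 2]
  5: b→4  tau→0  [deg 2]

Answer: DEADLOCK-FREE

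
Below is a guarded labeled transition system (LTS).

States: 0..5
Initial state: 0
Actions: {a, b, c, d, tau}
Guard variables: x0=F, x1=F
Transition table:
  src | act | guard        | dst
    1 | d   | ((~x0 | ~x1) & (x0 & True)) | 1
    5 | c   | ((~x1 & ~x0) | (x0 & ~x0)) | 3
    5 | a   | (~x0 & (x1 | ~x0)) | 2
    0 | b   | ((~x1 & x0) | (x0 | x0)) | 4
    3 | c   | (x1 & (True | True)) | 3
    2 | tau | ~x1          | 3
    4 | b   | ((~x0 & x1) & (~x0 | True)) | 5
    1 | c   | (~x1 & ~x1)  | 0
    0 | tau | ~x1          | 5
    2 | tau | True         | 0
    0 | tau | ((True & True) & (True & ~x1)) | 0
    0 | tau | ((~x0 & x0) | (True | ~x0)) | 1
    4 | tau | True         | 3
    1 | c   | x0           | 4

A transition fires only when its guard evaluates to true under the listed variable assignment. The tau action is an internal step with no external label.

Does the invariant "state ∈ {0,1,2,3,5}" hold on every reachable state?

Answer: INVARIANT HOLDS

Analysis:
Allowed set {0,1,2,3,5}
R = {0,1,2,3,5}
  0: ✓
  1: ✓
  2: ✓
  3: ✓
  5: ✓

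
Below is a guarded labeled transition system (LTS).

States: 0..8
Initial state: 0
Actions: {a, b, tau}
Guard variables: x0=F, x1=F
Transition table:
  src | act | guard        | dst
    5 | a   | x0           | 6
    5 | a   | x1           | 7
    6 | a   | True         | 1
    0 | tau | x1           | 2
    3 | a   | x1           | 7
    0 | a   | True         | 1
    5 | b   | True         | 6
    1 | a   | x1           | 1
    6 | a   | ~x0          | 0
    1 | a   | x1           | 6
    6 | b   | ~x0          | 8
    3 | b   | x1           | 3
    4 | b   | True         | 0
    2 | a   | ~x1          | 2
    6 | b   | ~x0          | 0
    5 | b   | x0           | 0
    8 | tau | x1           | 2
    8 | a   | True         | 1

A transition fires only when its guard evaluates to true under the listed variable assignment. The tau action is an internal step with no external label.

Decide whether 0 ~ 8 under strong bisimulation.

Answer: BISIMILAR

Analysis:
Bisimulation quotient by refinement:
  P[0] = {{0,1,2,3,4,5,6,7,8}}
  P[1] = {{0,2,8},{1,3,7},{4,5},{6}}
  P[2] = {{0,8},{1,3,7},{2},{4},{5},{6}}
6 equivalence class(es) (converged in 3)
class of 0: {0,8}; class of 8: {0,8}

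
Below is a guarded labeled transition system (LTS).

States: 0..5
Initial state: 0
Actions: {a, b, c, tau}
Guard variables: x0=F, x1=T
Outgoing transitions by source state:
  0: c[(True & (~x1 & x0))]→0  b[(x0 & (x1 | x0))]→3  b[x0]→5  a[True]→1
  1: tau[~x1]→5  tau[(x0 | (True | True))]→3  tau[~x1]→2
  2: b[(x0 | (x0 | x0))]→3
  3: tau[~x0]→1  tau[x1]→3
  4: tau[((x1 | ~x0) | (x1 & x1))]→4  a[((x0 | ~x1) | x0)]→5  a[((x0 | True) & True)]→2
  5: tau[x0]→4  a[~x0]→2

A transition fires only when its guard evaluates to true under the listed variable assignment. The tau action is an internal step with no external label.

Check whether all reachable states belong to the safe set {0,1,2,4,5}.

Answer: INVARIANT VIOLATED at state 3

Analysis:
Inv-set: {0,1,2,4,5}
R = {0,1,3}
  0: safe
  1: safe
  3: VIOLATES
reach 3 via a·tau — violates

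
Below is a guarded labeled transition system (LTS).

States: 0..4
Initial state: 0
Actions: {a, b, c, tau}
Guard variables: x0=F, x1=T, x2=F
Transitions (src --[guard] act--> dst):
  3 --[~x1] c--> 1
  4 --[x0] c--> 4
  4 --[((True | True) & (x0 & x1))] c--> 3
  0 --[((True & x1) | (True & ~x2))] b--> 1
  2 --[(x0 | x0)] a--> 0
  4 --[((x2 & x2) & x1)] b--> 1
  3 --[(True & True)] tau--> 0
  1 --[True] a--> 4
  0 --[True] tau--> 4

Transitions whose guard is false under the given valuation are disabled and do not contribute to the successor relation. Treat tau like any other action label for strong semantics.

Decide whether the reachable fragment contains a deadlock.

Reach set: {0,1,4}
  0: b→1  tau→4  [2 exit(s)]
  1: a→4  [1 exit(s)]
  4: ∅  [no exit]
Path to 4: tau

Answer: DEADLOCK at state 4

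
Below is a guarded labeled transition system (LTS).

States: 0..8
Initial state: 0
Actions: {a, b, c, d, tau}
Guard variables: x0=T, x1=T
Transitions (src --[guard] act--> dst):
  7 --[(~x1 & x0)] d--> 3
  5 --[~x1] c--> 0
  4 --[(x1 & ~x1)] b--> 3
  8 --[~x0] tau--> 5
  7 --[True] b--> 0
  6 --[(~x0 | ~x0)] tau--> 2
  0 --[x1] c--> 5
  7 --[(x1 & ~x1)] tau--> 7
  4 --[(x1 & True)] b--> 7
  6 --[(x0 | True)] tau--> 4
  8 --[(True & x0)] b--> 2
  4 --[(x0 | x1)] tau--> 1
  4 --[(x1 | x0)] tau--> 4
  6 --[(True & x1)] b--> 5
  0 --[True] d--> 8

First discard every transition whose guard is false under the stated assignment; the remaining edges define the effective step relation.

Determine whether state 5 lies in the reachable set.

After dropping false guards: 9 live edges.
depth 0: {0}
depth 1: {5,8}  now seen {0,5,8}
depth 2: {2}  now seen {0,2,5,8}
R = {0,2,5,8}
witness 5: c

Answer: REACHABLE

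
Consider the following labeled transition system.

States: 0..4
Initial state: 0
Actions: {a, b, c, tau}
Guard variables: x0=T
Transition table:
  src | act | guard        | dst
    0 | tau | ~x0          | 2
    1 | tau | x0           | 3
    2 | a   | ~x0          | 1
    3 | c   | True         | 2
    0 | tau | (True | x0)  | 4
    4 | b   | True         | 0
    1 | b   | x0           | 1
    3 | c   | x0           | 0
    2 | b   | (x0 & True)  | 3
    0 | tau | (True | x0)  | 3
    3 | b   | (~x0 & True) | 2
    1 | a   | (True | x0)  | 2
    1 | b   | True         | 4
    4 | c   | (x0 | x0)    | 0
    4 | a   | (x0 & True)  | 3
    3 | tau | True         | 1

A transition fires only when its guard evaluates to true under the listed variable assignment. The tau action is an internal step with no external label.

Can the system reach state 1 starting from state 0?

Guard filter leaves 13 enabled edge(s).
L0 = {0}
L1 = {3,4}  total {0,3,4}
L2 = {1,2}  total {0,1,2,3,4}
Reach set: {0,1,2,3,4}
witness 1: tau·tau

Answer: REACHABLE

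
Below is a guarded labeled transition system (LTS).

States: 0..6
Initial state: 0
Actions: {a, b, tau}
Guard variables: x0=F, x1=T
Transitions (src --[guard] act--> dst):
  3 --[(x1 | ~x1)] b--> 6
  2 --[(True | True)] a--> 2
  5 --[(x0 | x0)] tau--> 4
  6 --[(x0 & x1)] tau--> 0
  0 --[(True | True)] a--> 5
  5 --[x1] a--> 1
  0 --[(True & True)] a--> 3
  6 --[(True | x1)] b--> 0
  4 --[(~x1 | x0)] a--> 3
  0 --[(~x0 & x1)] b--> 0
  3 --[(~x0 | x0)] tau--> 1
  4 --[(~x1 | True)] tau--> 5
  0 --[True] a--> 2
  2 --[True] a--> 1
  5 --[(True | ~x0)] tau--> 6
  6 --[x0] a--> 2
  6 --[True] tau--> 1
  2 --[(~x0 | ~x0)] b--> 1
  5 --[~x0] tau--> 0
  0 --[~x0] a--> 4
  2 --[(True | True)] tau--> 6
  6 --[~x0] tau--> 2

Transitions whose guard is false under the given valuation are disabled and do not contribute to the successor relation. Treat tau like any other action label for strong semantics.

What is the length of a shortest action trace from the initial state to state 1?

Answer: 2

Trace:
BFS to 1:
  depth 0: {0}
  depth 1: {2,3,4,5}
  depth 2: {1,6}
depth(1)=2, e.g. a·a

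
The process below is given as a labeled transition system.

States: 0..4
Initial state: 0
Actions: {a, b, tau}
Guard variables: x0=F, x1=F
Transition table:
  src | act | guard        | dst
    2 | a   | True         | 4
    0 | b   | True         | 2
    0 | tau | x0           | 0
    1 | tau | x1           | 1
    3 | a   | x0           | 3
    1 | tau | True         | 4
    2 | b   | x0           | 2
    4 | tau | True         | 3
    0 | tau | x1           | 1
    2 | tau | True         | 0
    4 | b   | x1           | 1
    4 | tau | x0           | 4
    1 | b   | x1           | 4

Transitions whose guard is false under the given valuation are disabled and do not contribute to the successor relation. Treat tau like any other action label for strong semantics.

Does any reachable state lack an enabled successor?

Answer: DEADLOCK at state 3

Working:
Reach set: {0,2,3,4}
  0: b→2  [1 out]
  2: a→4  tau→0  [2 out]
  3: ∅  [STUCK]
  4: tau→3  [1 out]
witness 3: b·a·tau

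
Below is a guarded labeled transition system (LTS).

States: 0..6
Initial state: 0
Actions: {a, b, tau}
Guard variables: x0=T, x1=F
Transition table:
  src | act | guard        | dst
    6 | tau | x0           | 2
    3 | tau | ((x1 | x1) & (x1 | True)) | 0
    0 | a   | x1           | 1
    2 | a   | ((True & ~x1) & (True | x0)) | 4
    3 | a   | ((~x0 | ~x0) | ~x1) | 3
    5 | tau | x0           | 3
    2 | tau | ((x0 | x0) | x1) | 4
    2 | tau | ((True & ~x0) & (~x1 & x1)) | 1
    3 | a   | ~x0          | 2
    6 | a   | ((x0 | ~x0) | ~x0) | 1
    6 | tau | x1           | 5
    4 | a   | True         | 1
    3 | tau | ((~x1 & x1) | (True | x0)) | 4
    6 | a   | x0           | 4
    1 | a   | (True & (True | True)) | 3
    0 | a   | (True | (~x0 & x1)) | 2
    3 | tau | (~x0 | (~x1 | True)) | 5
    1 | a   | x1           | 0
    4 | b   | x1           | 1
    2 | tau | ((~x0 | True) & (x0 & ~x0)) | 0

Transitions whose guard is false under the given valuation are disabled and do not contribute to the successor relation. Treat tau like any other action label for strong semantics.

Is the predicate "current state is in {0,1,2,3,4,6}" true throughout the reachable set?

Answer: INVARIANT VIOLATED at state 5

Working:
Inv-set: {0,1,2,3,4,6}
Reachable = {0,1,2,3,4,5}
  0: ok
  1: ok
  2: ok
  3: ok
  4: ok
  5: VIOLATES
witness against invariant: a·a·a·a·tau → 5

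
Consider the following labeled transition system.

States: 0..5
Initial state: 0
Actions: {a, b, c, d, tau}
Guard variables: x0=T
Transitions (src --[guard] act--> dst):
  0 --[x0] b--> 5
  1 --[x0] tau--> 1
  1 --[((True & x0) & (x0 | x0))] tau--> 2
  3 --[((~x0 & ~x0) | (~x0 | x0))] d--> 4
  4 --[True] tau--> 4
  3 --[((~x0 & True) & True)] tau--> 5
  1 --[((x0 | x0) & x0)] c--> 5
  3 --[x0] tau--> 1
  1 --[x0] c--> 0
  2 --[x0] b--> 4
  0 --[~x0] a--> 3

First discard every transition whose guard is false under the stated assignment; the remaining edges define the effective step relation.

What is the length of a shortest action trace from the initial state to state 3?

Layered search for 3:
  Layer 0: {0}
  Layer 1: {5}
3 never appears.

Answer: UNREACHABLE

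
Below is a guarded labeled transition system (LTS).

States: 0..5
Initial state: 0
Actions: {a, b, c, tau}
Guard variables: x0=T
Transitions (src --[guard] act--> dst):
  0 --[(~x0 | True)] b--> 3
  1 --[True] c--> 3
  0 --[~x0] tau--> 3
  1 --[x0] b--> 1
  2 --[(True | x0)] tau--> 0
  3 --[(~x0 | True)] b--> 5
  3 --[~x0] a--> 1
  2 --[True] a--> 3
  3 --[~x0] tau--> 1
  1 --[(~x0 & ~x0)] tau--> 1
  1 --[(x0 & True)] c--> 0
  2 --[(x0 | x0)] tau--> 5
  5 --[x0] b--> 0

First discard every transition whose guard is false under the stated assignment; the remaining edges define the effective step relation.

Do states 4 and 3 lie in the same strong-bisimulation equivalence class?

Answer: NOT BISIMILAR

Analysis:
Compute ~ classes (split until stable):
  π0 = {{0,1,2,3,4,5}}
  π1 = {{0,3,5},{1},{2},{4}}
4 equivalence class(es) (converged in 2)
[4]={4}  [3]={0,3,5}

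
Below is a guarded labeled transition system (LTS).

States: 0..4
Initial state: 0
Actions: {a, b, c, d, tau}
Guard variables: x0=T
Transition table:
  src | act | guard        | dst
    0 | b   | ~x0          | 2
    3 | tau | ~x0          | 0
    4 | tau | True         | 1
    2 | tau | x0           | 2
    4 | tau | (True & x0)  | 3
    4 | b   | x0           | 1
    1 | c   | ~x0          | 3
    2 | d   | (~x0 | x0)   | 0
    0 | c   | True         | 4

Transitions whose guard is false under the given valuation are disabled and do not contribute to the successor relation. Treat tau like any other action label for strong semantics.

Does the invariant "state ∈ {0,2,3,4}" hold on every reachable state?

Allowed set {0,2,3,4}
Reachable = {0,1,3,4}
  0: safe
  1: VIOLATES
  3: safe
  4: safe
reach 1 via c·tau — violates

Answer: INVARIANT VIOLATED at state 1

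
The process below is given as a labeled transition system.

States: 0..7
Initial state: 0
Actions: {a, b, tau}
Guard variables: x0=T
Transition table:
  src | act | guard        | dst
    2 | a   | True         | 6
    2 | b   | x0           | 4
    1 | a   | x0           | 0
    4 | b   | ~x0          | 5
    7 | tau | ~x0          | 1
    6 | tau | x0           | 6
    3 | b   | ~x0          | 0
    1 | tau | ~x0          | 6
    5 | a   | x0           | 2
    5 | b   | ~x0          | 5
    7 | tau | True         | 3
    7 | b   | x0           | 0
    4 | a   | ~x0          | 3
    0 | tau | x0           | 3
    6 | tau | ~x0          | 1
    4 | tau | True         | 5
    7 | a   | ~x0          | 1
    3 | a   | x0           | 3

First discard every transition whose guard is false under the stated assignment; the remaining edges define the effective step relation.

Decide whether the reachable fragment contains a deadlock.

Answer: DEADLOCK-FREE

Analysis:
Reachable = {0,3}
  0: tau→3  [1 out]
  3: a→3  [1 out]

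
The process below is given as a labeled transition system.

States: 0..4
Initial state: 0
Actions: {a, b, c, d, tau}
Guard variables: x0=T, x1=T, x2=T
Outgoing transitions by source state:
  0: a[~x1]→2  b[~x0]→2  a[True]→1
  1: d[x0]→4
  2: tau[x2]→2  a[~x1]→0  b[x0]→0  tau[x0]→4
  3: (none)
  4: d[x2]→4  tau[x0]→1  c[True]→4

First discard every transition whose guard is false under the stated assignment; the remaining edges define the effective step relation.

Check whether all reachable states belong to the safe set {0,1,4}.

Allowed set {0,1,4}
R = {0,1,4}
  0: safe
  1: safe
  4: safe

Answer: INVARIANT HOLDS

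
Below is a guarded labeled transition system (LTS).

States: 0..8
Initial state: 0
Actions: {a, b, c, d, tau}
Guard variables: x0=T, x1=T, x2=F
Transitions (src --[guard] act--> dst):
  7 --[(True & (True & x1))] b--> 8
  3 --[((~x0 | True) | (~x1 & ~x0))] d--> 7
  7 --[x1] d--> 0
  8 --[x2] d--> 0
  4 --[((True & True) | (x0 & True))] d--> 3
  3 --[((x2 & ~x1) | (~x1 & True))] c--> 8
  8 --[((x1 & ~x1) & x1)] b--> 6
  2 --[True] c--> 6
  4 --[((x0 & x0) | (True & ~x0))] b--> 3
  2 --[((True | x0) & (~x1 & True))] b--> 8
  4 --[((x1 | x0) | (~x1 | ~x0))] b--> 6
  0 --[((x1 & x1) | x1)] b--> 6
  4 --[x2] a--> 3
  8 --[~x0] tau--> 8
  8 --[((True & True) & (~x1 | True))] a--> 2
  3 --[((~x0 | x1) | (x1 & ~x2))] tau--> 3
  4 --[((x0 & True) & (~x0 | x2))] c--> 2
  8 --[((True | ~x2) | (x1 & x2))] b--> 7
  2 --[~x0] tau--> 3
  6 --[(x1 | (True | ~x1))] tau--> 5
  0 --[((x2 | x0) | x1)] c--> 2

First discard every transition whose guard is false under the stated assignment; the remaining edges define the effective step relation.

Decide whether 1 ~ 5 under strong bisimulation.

Refine partition for ~:
  round 0: {{0,1,2,3,4,5,6,7,8}}
  round 1: {{0},{1,5},{2},{3},{4,7},{6},{8}}
  round 2: {{0},{1,5},{2},{3},{4},{6},{7},{8}}
Fixed point at round 3; 8 class(es).
class of 1: {1,5}; class of 5: {1,5}

Answer: BISIMILAR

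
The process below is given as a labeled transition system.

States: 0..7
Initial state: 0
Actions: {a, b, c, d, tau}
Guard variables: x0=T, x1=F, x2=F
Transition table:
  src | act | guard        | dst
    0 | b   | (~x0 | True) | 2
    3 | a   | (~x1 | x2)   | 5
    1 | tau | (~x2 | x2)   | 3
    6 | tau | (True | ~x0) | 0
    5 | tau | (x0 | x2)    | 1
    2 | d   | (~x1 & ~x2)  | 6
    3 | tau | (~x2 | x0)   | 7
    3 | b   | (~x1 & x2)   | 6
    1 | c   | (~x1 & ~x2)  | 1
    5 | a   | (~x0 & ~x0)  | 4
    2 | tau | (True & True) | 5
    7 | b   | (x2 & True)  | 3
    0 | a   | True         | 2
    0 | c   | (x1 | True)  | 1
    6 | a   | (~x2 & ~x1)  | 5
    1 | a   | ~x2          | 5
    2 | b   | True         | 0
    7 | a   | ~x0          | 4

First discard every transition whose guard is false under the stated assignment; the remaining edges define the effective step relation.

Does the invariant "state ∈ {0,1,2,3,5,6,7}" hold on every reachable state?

Answer: INVARIANT HOLDS

Working:
Allowed set {0,1,2,3,5,6,7}
Reach set: {0,1,2,3,5,6,7}
  0: ✓
  1: ✓
  2: ✓
  3: ✓
  5: ✓
  6: ✓
  7: ✓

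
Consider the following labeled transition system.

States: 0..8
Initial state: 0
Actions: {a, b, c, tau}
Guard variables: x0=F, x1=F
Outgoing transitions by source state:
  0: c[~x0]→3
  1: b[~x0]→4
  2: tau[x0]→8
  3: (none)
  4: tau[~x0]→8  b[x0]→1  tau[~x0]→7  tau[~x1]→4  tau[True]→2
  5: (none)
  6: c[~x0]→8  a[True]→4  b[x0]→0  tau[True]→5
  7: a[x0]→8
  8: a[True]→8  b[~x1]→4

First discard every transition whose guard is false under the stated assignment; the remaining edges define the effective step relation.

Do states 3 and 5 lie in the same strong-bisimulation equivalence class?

Refine partition for ~:
  π0 = {{0,1,2,3,4,5,6,7,8}}
  π1 = {{0},{1},{2,3,5,7},{4},{6},{8}}
Fixed point at round 2; 6 class(es).
[3]={2,3,5,7}  [5]={2,3,5,7}

Answer: BISIMILAR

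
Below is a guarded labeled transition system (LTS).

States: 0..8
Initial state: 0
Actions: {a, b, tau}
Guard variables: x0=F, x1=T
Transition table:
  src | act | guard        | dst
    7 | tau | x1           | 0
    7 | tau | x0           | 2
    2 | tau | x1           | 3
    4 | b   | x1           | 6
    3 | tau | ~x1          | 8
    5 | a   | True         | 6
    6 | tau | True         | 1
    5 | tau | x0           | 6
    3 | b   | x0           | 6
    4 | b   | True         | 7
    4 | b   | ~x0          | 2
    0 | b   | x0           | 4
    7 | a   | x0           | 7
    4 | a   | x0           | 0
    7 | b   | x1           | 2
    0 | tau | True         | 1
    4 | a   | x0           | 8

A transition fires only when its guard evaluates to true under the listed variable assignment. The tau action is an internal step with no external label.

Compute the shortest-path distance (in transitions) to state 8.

Breadth-first toward 8:
  Layer 0: {0}
  Layer 1: {1}
8 never appears.

Answer: UNREACHABLE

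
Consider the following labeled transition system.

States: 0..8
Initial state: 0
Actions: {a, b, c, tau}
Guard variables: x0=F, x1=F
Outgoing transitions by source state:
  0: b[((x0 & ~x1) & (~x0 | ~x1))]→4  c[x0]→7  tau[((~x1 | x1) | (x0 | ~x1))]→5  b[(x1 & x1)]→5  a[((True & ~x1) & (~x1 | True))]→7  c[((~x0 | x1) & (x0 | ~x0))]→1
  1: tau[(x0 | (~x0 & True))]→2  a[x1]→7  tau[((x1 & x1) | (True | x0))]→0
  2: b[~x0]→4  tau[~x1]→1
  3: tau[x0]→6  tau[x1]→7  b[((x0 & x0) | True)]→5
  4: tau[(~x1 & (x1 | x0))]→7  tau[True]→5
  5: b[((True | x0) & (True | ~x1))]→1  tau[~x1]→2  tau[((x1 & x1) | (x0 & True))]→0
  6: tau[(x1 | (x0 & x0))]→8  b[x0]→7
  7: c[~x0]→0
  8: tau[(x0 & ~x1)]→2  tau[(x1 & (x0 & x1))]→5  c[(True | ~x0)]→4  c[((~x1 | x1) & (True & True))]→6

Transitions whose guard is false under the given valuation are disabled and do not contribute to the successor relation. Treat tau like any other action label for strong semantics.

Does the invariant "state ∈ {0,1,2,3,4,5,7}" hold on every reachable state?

Safe = {0,1,2,3,4,5,7}
Reach set: {0,1,2,4,5,7}
  0: ok
  1: ok
  2: ok
  4: ok
  5: ok
  7: ok

Answer: INVARIANT HOLDS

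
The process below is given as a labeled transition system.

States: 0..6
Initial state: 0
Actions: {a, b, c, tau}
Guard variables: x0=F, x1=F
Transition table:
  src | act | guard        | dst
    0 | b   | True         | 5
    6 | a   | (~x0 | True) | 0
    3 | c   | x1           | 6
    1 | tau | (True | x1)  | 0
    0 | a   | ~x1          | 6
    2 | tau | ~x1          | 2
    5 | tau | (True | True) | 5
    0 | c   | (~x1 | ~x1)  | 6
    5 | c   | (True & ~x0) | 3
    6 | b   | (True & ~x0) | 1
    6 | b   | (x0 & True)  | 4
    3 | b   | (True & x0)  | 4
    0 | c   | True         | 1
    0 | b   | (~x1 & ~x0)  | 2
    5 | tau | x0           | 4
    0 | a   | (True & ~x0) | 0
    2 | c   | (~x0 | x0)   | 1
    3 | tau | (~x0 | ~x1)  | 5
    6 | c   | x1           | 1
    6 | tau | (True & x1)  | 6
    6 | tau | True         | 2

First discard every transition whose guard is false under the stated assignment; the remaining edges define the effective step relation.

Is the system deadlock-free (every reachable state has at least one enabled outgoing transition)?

Answer: DEADLOCK-FREE

Analysis:
Reach set: {0,1,2,3,5,6}
  0: a→0  a→6  b→2  b→5  c→1  c→6  [6 out]
  1: tau→0  [1 out]
  2: c→1  tau→2  [2 out]
  3: tau→5  [1 out]
  5: c→3  tau→5  [2 out]
  6: a→0  b→1  tau→2  [3 out]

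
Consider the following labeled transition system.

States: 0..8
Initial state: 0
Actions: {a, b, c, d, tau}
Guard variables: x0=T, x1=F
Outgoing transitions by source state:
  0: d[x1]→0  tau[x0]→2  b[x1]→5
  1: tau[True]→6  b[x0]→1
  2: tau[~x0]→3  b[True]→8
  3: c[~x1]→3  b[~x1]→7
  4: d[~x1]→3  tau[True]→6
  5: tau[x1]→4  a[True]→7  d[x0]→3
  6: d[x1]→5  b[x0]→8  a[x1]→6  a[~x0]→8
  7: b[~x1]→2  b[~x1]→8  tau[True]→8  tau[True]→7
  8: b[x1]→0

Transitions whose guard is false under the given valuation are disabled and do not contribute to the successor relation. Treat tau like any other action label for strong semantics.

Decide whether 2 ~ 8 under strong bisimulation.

Compute ~ classes (split until stable):
  round 0: {{0,1,2,3,4,5,6,7,8}}
  round 1: {{0},{1,7},{2,6},{3},{4},{5},{8}}
  round 2: {{0},{1},{2,6},{3},{4},{5},{7},{8}}
Fixed point at round 3; 8 class(es).
[2]={2,6}  [8]={8}

Answer: NOT BISIMILAR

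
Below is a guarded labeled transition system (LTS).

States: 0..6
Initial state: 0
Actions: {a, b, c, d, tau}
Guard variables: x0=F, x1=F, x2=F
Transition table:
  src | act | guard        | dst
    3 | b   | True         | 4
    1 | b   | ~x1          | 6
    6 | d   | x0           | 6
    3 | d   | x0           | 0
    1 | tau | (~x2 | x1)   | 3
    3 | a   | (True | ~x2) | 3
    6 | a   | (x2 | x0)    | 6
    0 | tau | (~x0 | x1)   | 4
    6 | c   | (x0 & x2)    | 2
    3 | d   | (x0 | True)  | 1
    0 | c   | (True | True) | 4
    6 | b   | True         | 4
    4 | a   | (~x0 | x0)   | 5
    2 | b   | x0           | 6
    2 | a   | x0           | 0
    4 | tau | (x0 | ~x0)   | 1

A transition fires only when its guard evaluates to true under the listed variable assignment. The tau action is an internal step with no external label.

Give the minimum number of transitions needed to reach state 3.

Layered search for 3:
  L0 = {0}
  L1 = {4}
  L2 = {1,5}
  L3 = {3,6}
depth(3)=3, e.g. c·tau·tau

Answer: 3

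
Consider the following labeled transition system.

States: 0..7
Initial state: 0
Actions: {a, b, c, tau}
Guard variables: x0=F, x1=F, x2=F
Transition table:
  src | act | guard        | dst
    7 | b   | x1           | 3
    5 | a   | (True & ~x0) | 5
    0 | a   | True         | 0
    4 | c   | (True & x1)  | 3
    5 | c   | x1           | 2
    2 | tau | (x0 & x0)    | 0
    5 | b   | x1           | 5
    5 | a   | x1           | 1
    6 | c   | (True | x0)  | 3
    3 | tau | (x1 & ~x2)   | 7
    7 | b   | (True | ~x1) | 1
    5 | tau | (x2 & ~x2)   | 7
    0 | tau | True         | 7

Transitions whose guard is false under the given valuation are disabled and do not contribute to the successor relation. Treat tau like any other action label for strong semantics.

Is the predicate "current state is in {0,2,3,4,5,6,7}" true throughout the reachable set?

Inv-set: {0,2,3,4,5,6,7}
Reach set: {0,1,7}
  0: safe
  1: outside
  7: safe
reach 1 via tau·b — violates

Answer: INVARIANT VIOLATED at state 1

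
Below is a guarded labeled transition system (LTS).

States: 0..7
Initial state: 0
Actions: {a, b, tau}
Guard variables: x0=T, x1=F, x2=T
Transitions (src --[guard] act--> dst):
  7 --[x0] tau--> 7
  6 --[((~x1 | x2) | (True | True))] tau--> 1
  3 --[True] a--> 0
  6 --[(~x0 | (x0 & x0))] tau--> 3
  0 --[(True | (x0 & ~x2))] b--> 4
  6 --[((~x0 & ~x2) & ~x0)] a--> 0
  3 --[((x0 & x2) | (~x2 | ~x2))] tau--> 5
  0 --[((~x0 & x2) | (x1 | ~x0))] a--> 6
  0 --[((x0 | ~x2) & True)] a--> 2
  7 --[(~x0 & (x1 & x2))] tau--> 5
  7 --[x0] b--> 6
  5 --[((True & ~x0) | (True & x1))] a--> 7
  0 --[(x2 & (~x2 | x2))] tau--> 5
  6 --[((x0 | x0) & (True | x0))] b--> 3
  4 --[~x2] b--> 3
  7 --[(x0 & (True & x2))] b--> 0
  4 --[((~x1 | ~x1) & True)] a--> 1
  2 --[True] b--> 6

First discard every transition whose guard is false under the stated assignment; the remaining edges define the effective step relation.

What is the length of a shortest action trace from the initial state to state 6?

Answer: 2

Trace:
Layered search for 6:
  L0 = {0}
  L1 = {2,4,5}
  L2 = {1,6}
6 enters at depth 2; path a·b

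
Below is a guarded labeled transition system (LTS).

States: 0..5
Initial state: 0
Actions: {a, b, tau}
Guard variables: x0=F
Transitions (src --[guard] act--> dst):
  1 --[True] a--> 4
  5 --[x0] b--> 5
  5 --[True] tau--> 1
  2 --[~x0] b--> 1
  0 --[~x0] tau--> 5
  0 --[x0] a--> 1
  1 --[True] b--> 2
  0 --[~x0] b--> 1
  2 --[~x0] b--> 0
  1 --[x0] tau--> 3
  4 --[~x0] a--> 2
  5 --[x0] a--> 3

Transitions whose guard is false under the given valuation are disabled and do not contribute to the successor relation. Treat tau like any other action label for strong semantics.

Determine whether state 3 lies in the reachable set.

Answer: UNREACHABLE

Analysis:
After dropping false guards: 8 live edges.
Layer 0: {0}
Layer 1: {1,5}  total {0,1,5}
Layer 2: {2,4}  total {0,1,2,4,5}
R = {0,1,2,4,5}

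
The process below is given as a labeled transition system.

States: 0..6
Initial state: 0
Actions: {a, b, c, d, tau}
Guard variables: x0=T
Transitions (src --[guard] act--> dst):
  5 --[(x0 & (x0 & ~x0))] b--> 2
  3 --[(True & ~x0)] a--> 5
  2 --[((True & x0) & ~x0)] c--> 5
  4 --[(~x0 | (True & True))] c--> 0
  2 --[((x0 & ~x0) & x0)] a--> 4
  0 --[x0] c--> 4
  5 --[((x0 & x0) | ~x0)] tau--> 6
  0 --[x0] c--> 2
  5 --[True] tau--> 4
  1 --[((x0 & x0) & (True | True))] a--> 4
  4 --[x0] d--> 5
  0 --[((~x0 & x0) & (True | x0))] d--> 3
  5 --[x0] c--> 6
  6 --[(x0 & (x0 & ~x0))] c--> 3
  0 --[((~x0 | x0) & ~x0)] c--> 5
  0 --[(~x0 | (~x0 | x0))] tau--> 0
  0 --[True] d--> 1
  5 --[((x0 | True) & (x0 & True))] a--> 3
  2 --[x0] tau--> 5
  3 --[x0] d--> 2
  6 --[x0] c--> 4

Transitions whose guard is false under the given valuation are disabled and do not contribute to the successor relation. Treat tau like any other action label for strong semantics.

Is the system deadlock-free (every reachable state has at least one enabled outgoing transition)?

Answer: DEADLOCK-FREE

Trace:
R = {0,1,2,3,4,5,6}
  0: c→2  c→4  d→1  tau→0  [4 exit(s)]
  1: a→4  [1 exit(s)]
  2: tau→5  [1 exit(s)]
  3: d→2  [1 exit(s)]
  4: c→0  d→5  [2 exit(s)]
  5: a→3  c→6  tau→4  tau→6  [4 exit(s)]
  6: c→4  [1 exit(s)]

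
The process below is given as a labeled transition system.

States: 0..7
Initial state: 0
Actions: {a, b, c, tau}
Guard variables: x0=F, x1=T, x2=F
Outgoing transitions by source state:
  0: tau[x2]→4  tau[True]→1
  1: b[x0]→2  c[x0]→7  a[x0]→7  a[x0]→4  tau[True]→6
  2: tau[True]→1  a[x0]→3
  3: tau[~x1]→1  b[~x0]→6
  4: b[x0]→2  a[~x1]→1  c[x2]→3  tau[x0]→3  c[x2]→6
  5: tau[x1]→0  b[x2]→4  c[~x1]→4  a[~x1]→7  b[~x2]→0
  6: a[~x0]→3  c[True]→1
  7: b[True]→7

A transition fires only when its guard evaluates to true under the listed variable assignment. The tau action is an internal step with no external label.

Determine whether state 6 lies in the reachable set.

9 transition(s) survive guard evaluation.
depth 0: {0}
depth 1: {1}  now seen {0,1}
depth 2: {6}  now seen {0,1,6}
depth 3: {3}  now seen {0,1,3,6}
Reachable = {0,1,3,6}
trace reaching 6: tau·tau

Answer: REACHABLE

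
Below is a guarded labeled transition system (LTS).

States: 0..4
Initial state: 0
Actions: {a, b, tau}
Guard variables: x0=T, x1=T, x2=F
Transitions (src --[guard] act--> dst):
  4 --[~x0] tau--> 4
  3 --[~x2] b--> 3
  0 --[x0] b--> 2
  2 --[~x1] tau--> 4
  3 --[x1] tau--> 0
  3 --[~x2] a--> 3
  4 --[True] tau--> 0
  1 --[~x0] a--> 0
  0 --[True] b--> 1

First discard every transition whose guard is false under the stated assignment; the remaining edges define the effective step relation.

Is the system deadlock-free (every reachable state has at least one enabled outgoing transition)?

Answer: DEADLOCK at state 1

Analysis:
R = {0,1,2}
  0: b→1  b→2  [2 out]
  1: ∅  [no exit]
  2: ∅  [no exit]
Path to 1: b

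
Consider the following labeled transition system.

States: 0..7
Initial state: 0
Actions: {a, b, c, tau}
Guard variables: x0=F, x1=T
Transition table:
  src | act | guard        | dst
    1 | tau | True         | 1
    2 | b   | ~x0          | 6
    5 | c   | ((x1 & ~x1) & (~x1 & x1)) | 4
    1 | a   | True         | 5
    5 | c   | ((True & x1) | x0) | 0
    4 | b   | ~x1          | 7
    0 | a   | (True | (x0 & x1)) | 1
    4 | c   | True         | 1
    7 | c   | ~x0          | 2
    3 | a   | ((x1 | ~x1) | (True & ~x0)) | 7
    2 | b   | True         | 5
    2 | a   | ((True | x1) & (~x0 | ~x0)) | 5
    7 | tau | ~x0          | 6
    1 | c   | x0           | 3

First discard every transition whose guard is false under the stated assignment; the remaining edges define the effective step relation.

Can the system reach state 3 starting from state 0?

Answer: UNREACHABLE

Trace:
Guard filter leaves 11 enabled edge(s).
depth 0: {0}
depth 1: {1}  now seen {0,1}
depth 2: {5}  now seen {0,1,5}
Reach set: {0,1,5}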